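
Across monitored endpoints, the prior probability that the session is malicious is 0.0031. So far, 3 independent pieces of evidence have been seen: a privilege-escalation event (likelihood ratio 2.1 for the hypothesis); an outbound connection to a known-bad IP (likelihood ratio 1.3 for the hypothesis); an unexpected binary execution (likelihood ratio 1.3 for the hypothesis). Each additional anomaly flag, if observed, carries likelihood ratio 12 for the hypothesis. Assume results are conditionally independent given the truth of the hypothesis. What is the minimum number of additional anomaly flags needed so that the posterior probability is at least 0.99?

Prior odds = 0.0031/0.9969 = 31/9969.
Combined Bayes factor of the evidence already in hand = 2.1 × 1.3 × 1.3 = 3.549.
Odds after that evidence = (31/9969) × 3.549 = 36673/3323000.
Target odds = 0.99/0.01 = 99.
Need 12ⁿ ≥ 99 ÷ (36673/3323000) = 328977000/36673.
12³ = 1728 falls short of 328977000/36673 but 12⁴ = 20736 reaches it, so n = 4.

4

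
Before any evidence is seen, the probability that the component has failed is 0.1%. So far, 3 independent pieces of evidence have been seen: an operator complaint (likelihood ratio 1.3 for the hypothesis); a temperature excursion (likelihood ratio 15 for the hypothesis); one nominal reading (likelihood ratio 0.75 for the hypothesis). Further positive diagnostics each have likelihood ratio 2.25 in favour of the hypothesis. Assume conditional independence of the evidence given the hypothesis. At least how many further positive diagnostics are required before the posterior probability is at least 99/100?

11

Prior odds = 0.001/0.999 = 1/999.
Combined Bayes factor of the evidence already in hand = 1.3 × 15 × 0.75 = 14.625.
Odds after that evidence = (1/999) × 14.625 = 13/888.
Target odds = 0.99/0.01 = 99.
Need 2.25ⁿ ≥ 99 ÷ (13/888) = 87912/13.
2.25¹⁰ ≈3325.26 falls short of 87912/13 but 2.25¹¹ ≈7481.83 reaches it, so n = 11.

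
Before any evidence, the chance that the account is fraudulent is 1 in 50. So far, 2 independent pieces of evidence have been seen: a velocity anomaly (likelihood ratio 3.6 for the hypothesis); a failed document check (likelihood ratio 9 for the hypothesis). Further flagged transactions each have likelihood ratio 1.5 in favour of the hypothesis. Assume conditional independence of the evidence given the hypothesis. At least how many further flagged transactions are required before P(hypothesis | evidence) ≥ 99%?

Prior odds = 0.02/0.98 = 1/49.
Combined Bayes factor of the evidence already in hand = 3.6 × 9 = 32.4.
Odds after that evidence = (1/49) × 32.4 = 162/245.
Target odds = 0.99/0.01 = 99.
Need 1.5ⁿ ≥ 99 ÷ (162/245) = 2695/18.
1.5¹² = 531441/4096 falls short of 2695/18 but 1.5¹³ = 1594323/8192 reaches it, so n = 13.

13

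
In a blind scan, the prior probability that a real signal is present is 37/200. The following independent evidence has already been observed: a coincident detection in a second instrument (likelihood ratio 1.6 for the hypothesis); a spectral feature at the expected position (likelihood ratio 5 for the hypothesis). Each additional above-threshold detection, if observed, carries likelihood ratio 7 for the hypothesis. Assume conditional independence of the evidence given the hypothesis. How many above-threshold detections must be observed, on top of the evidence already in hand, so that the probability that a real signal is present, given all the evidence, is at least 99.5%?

Prior odds = 0.185/0.815 = 37/163.
Combined Bayes factor of the evidence already in hand = 1.6 × 5 = 8.
Odds after that evidence = (37/163) × 8 = 296/163.
Target odds = 0.995/0.005 = 199.
Need 7ⁿ ≥ 199 ÷ (296/163) = 32437/296.
7² = 49 falls short of 32437/296 but 7³ = 343 reaches it, so n = 3.

3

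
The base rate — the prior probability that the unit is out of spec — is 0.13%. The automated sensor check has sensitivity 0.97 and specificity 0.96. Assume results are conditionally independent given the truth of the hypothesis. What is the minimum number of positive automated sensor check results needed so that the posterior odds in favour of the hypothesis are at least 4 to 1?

Prior odds: 0.0013 ÷ 0.9987 = 13/9987.
False-positive rate = 1 − 0.96 = 0.04; likelihood ratio of a positive = 0.97/0.04 = 24.25.
Target odds = 4.
Require 24.25ⁿ ≥ 4 ÷ (13/9987) = 39948/13.
24.25² = 588.0625 falls short of 39948/13 but 24.25³ = 912673/64 reaches it, so n = 3.

3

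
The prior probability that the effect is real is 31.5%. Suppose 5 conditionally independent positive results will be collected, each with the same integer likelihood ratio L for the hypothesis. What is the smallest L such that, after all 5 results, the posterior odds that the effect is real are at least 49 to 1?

3

Prior odds = 0.315/0.685 = 63/137.
Target odds = 49.
Need L⁵ ≥ 49 ÷ (63/137) = 959/9.
2⁵ = 32 < 959/9 ≤ 243 = 3⁵, so L = 3.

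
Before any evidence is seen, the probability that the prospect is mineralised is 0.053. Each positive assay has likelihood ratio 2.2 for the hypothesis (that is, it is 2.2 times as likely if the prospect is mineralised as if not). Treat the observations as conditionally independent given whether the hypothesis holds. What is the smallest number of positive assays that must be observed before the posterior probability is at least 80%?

6

Prior odds: 0.053 ÷ 0.947 = 53/947.
Likelihood ratio per positive assay = 2.2.
Target odds: 0.8 ÷ 0.2 = 4.
Require 2.2ⁿ ≥ 4 ÷ (53/947) = 3788/53.
2.2⁵ = 51.53632 falls short of 3788/53 but 2.2⁶ = 1771561/15625 reaches it, so n = 6.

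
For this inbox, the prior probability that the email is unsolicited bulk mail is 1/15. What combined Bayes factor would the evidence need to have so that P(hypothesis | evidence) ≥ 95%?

266

Prior odds = (1/15)/(14/15) = 1/14.
Target odds = 0.95/0.05 = 19.
Required Bayes factor = 19 ÷ (1/14) = 266.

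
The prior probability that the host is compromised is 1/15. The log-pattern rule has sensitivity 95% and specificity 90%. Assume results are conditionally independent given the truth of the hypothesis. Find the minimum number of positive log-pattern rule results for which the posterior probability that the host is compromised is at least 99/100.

4

Prior odds = (1/15)/(14/15) = 1/14.
False-positive rate = 1 − 0.9 = 0.1; likelihood ratio of a positive = 0.95/0.1 = 9.5.
Target odds: 0.99 ÷ 0.01 = 99.
Require 9.5ⁿ ≥ 99 ÷ (1/14) = 1386.
9.5³ = 857.375 falls short of 1386 but 9.5⁴ = 8145.0625 reaches it, so n = 4.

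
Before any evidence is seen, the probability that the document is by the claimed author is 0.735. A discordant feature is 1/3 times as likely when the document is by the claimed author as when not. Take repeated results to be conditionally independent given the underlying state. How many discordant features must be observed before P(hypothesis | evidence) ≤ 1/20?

4

Prior odds: 0.735 ÷ 0.265 = 147/53.
Likelihood ratio per discordant feature = 1/3.
Target posterior odds = 0.05/0.95 = 1/19.
Require (1/3)ⁿ ≤ 1/19 ÷ (147/53) = 53/2793.
(1/3)³ = 1/27 is still above 53/2793 but (1/3)⁴ = 1/81 is at or below it, so n = 4.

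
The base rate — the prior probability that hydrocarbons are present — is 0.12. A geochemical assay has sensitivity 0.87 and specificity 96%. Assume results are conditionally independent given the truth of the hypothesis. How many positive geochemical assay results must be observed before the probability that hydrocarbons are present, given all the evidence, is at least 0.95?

2

Prior odds: 0.12 ÷ 0.88 = 3/22.
False-positive rate = 1 − 0.96 = 0.04; likelihood ratio of a positive = 0.87/0.04 = 21.75.
Target odds: 0.95 ÷ 0.05 = 19.
Require 21.75ⁿ ≥ 19 ÷ (3/22) = 418/3.
21.75¹ = 21.75 falls short of 418/3 but 21.75² = 473.0625 reaches it, so n = 2.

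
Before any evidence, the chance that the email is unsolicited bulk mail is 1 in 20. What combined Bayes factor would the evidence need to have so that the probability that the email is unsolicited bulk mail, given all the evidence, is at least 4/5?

76

Prior odds = 0.05/0.95 = 1/19.
Target odds = 0.8/0.2 = 4.
Required Bayes factor = 4 ÷ (1/19) = 76.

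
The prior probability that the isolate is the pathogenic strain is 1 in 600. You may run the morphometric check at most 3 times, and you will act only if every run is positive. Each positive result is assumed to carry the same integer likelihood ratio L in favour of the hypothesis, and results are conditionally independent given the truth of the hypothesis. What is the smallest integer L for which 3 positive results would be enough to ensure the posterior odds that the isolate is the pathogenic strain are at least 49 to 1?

Prior odds = (1/600)/(599/600) = 1/599.
Target odds = 49.
Need L³ ≥ 49 ÷ (1/599) = 29351.
30³ = 27000 < 29351 ≤ 29791 = 31³, so L = 31.

31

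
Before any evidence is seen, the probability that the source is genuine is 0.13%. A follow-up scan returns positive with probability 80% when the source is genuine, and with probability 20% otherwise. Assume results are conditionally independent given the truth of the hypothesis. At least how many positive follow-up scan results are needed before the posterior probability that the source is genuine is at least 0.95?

Prior odds = 0.0013/0.9987 = 13/9987.
Likelihood ratio of a positive result = 0.8/0.2 = 4.
Target posterior odds = 0.95/0.05 = 19.
Need (13/9987) × 4ⁿ ≥ 19, i.e. 4ⁿ ≥ 189753/13.
4⁶ = 4096 falls short of 189753/13 but 4⁷ = 16384 reaches it, so n = 7.

7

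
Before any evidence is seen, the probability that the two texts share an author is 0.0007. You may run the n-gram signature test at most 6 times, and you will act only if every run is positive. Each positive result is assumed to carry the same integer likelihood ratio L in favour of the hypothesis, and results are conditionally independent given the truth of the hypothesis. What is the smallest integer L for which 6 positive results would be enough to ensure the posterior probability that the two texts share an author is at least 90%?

5

Prior odds = 0.0007/0.9993 = 7/9993.
Target odds = 0.9/0.1 = 9.
Need L⁶ ≥ 9 ÷ (7/9993) = 89937/7.
4⁶ = 4096 < 89937/7 ≤ 15625 = 5⁶, so L = 5.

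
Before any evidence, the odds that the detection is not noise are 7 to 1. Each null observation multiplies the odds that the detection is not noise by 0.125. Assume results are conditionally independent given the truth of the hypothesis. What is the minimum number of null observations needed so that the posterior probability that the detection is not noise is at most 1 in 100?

4

Prior odds = 7.
Likelihood ratio per null observation = 0.125.
Target posterior odds = 0.01/0.99 = 1/99.
Need 7 × 0.125ⁿ ≤ 1/99, i.e. 0.125ⁿ ≤ 1/693.
0.125³ = 0.001953125 is still above 1/693 but 0.125⁴ = 1/4096 is at or below it, so n = 4.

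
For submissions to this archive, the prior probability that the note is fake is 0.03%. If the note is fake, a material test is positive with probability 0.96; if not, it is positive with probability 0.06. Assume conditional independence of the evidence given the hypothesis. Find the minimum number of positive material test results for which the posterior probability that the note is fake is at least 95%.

4

Prior odds = 0.0003/0.9997 = 3/9997.
Likelihood ratio of a positive = 0.96/0.06 = 16.
Target odds: 0.95 ÷ 0.05 = 19.
Need (3/9997) × 16ⁿ ≥ 19, i.e. 16ⁿ ≥ 189943/3.
16³ = 4096 falls short of 189943/3 but 16⁴ = 65536 reaches it, so n = 4.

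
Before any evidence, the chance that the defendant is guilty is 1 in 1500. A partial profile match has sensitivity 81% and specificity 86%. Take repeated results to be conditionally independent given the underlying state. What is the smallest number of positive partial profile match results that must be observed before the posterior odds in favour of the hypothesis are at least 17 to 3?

6

Prior odds = (1/1500)/(1499/1500) = 1/1499.
False-positive rate = 1 − 0.86 = 0.14; likelihood ratio of a positive = 0.81/0.14 = 81/14.
Target odds = 17/3.
Require (81/14)ⁿ ≥ 17/3 ÷ (1/1499) = 25483/3.
(81/14)⁵ ≈6483.13 falls short of 25483/3 but (81/14)⁶ ≈37509.6 reaches it, so n = 6.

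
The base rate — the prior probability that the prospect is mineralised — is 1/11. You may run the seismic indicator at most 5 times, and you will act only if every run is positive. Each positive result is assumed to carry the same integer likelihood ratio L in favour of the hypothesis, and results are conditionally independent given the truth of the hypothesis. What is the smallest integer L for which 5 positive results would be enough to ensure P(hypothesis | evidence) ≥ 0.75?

Prior odds = (1/11)/(10/11) = 0.1.
Target odds = 0.75/0.25 = 3.
Need L⁵ ≥ 3 ÷ 0.1 = 30.
1⁵ = 1 < 30 ≤ 32 = 2⁵, so L = 2.

2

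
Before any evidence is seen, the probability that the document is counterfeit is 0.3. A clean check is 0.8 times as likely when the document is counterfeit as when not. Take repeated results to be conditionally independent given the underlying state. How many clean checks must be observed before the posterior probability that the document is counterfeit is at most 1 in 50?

Prior odds: 0.3 ÷ 0.7 = 3/7.
Likelihood ratio per clean check = 0.8.
Target odds: 0.02 ÷ 0.98 = 1/49.
Need (3/7) × 0.8ⁿ ≤ 1/49, i.e. 0.8ⁿ ≤ 1/21.
0.8¹³ ≈0.0549756 is still above 1/21 but 0.8¹⁴ ≈0.0439805 is at or below it, so n = 14.

14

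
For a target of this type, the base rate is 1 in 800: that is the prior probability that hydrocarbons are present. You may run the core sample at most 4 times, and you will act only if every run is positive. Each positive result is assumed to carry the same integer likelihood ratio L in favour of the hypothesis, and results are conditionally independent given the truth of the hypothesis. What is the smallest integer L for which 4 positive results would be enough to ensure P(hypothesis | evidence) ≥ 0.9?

Prior odds = 0.00125/0.99875 = 1/799.
Target odds = 0.9/0.1 = 9.
Need L⁴ ≥ 9 ÷ (1/799) = 7191.
9⁴ = 6561 < 7191 ≤ 10000 = 10⁴, so L = 10.

10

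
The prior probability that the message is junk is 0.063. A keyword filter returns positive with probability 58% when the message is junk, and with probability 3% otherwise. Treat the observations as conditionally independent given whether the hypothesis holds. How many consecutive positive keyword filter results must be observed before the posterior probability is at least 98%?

3

Prior odds: 0.063 ÷ 0.937 = 63/937.
Likelihood ratio of a positive result = 0.58/0.03 = 58/3.
Target odds: 0.98 ÷ 0.02 = 49.
Need (63/937) × (58/3)ⁿ ≥ 49, i.e. (58/3)ⁿ ≥ 6559/9.
(58/3)² = 3364/9 falls short of 6559/9 but (58/3)³ = 195112/27 reaches it, so n = 3.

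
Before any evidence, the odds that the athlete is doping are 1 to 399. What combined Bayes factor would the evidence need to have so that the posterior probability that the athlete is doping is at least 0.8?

1596

Prior odds = 1/399.
Target odds = 0.8/0.2 = 4.
Required Bayes factor = 4 ÷ (1/399) = 1596.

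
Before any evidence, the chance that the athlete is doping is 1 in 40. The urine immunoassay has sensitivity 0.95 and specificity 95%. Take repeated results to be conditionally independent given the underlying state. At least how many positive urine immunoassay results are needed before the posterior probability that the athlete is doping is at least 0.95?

3

Prior odds = 0.025/0.975 = 1/39.
False-positive rate = 1 − 0.95 = 0.05; likelihood ratio of a positive = 0.95/0.05 = 19.
Target odds: 0.95 ÷ 0.05 = 19.
Need (1/39) × 19ⁿ ≥ 19, i.e. 19ⁿ ≥ 741.
19² = 361 falls short of 741 but 19³ = 6859 reaches it, so n = 3.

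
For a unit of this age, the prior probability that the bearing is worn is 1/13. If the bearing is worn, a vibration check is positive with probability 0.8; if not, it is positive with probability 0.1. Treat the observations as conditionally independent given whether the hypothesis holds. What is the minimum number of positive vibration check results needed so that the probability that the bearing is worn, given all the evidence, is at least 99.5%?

Prior odds: (1/13) ÷ (12/13) = 1/12.
Likelihood ratio of a positive = 0.8/0.1 = 8.
Target posterior odds = 0.995/0.005 = 199.
Require 8ⁿ ≥ 199 ÷ (1/12) = 2388.
8³ = 512 falls short of 2388 but 8⁴ = 4096 reaches it, so n = 4.

4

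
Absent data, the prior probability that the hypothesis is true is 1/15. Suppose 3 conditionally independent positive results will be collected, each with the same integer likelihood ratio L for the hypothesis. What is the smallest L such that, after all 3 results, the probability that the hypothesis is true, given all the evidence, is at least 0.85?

Prior odds = (1/15)/(14/15) = 1/14.
Target odds = 0.85/0.15 = 17/3.
Need L³ ≥ 17/3 ÷ (1/14) = 238/3.
4³ = 64 < 238/3 ≤ 125 = 5³, so L = 5.

5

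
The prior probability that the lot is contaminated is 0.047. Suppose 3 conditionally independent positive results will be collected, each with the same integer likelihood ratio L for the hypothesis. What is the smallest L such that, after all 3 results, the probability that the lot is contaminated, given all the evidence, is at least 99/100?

Prior odds = 0.047/0.953 = 47/953.
Target odds = 0.99/0.01 = 99.
Need L³ ≥ 99 ÷ (47/953) = 94347/47.
12³ = 1728 < 94347/47 ≤ 2197 = 13³, so L = 13.

13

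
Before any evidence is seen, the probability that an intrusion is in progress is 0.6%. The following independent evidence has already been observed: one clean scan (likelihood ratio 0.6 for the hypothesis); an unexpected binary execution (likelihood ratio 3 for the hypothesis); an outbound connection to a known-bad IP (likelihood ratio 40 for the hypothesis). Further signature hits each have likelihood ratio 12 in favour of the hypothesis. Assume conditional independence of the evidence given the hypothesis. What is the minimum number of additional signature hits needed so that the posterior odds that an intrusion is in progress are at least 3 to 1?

1

Prior odds = 0.006/0.994 = 3/497.
Combined Bayes factor of the evidence already in hand = 0.6 × 3 × 40 = 72.
Odds after that evidence = (3/497) × 72 = 216/497.
Target odds = 3.
Need 12ⁿ ≥ 3 ÷ (216/497) = 497/72.
12¹ = 12, which meets the required 497/72; so n = 1.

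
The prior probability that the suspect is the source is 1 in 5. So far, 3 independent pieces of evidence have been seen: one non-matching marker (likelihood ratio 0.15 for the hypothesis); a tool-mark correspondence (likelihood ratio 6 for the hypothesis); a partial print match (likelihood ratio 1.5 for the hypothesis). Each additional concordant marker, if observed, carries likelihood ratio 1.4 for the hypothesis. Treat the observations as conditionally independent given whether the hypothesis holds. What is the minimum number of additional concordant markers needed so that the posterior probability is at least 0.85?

Prior odds = 0.2/0.8 = 0.25.
Combined Bayes factor of the evidence already in hand = 0.15 × 6 × 1.5 = 1.35.
Odds after that evidence = 0.25 × 1.35 = 0.3375.
Target odds = 0.85/0.15 = 17/3.
Need 1.4ⁿ ≥ 17/3 ÷ 0.3375 = 1360/81.
1.4⁸ = 5764801/390625 falls short of 1360/81 but 1.4⁹ = 40353607/1953125 reaches it, so n = 9.

9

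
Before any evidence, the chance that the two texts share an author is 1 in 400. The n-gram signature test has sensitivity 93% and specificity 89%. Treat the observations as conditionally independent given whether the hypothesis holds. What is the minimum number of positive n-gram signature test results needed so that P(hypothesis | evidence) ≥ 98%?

5

Prior odds: 0.0025 ÷ 0.9975 = 1/399.
False-positive rate = 1 − 0.89 = 0.11; likelihood ratio of a positive = 0.93/0.11 = 93/11.
Target posterior odds = 0.98/0.02 = 49.
Require (93/11)ⁿ ≥ 49 ÷ (1/399) = 19551.
(93/11)⁴ = 74805201/14641 falls short of 19551 but (93/11)⁵ ≈43196.8 reaches it, so n = 5.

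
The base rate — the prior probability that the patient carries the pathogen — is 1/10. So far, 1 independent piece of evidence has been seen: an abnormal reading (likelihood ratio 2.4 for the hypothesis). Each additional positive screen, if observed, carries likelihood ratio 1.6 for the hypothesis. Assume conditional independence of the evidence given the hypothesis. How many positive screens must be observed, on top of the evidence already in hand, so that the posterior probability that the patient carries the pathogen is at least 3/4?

6

Prior odds = 0.1/0.9 = 1/9.
Bayes factor of the evidence already in hand = 2.4.
Odds after that evidence = (1/9) × 2.4 = 4/15.
Target odds = 0.75/0.25 = 3.
Need 1.6ⁿ ≥ 3 ÷ (4/15) = 11.25.
1.6⁵ = 10.48576 falls short of 11.25 but 1.6⁶ = 262144/15625 reaches it, so n = 6.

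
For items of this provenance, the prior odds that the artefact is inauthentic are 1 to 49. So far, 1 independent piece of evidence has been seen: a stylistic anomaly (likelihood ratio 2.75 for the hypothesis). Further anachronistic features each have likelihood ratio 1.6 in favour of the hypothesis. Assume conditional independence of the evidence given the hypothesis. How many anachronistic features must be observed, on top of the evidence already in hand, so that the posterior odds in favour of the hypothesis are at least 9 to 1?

Prior odds = 1/49.
Bayes factor of the evidence already in hand = 2.75.
Odds after that evidence = (1/49) × 2.75 = 11/196.
Target odds = 9.
Need 1.6ⁿ ≥ 9 ÷ (11/196) = 1764/11.
1.6¹⁰ ≈109.951 falls short of 1764/11 but 1.6¹¹ ≈175.922 reaches it, so n = 11.

11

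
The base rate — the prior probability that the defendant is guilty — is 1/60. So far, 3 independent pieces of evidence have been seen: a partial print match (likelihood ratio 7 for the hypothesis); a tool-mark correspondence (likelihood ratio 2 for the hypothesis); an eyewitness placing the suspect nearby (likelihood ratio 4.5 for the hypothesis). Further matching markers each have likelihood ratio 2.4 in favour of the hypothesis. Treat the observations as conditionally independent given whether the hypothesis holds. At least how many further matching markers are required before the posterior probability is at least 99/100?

Prior odds = (1/60)/(59/60) = 1/59.
Combined Bayes factor of the evidence already in hand = 7 × 2 × 4.5 = 63.
Odds after that evidence = (1/59) × 63 = 63/59.
Target odds = 0.99/0.01 = 99.
Need 2.4ⁿ ≥ 99 ÷ (63/59) = 649/7.
2.4⁵ = 79.62624 falls short of 649/7 but 2.4⁶ = 2985984/15625 reaches it, so n = 6.

6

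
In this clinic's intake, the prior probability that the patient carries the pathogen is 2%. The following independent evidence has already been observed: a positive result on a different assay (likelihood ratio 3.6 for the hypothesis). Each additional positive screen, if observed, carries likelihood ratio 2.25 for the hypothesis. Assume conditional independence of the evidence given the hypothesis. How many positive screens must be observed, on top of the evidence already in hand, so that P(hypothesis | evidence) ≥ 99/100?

9

Prior odds = 0.02/0.98 = 1/49.
Bayes factor of the evidence already in hand = 3.6.
Odds after that evidence = (1/49) × 3.6 = 18/245.
Target odds = 0.99/0.01 = 99.
Need 2.25ⁿ ≥ 99 ÷ (18/245) = 1347.5.
2.25⁸ = 43046721/65536 falls short of 1347.5 but 2.25⁹ = 387420489/262144 reaches it, so n = 9.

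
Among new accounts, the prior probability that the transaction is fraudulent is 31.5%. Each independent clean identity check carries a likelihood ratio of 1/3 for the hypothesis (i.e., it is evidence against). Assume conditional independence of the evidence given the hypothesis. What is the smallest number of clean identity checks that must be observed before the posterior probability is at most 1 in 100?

4

Prior odds = 0.315/0.685 = 63/137.
Likelihood ratio per clean identity check = 1/3.
Target posterior odds = 0.01/0.99 = 1/99.
Need (63/137) × (1/3)ⁿ ≤ 1/99, i.e. (1/3)ⁿ ≤ 137/6237.
(1/3)³ = 1/27 is still above 137/6237 but (1/3)⁴ = 1/81 is at or below it, so n = 4.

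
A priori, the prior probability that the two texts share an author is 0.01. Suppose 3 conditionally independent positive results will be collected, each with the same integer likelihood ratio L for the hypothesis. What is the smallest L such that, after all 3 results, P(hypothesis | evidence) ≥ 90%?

Prior odds = 0.01/0.99 = 1/99.
Target odds = 0.9/0.1 = 9.
Need L³ ≥ 9 ÷ (1/99) = 891.
9³ = 729 < 891 ≤ 1000 = 10³, so L = 10.

10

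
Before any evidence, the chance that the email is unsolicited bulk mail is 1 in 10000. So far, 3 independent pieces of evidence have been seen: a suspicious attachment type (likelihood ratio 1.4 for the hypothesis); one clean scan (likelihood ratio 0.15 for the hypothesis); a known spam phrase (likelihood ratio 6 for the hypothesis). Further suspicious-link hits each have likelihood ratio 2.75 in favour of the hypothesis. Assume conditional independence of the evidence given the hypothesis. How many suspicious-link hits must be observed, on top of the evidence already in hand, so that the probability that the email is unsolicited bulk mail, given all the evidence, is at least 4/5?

11

Prior odds = 0.0001/0.9999 = 1/9999.
Combined Bayes factor of the evidence already in hand = 1.4 × 0.15 × 6 = 1.26.
Odds after that evidence = (1/9999) × 1.26 = 7/55550.
Target odds = 0.8/0.2 = 4.
Need 2.75ⁿ ≥ 4 ÷ (7/55550) = 222200/7.
2.75¹⁰ ≈24735.9 falls short of 222200/7 but 2.75¹¹ ≈68023.6 reaches it, so n = 11.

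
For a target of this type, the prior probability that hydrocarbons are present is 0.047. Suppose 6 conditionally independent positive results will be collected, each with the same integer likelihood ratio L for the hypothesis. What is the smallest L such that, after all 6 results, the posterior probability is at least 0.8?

3

Prior odds = 0.047/0.953 = 47/953.
Target odds = 0.8/0.2 = 4.
Need L⁶ ≥ 4 ÷ (47/953) = 3812/47.
2⁶ = 64 < 3812/47 ≤ 729 = 3⁶, so L = 3.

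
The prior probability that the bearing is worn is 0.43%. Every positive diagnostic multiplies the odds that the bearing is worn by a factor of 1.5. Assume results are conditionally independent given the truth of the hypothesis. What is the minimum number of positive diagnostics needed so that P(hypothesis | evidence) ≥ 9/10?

Prior odds: 0.0043 ÷ 0.9957 = 43/9957.
Likelihood ratio per positive diagnostic = 1.5.
Target posterior odds = 0.9/0.1 = 9.
Need (43/9957) × 1.5ⁿ ≥ 9, i.e. 1.5ⁿ ≥ 89613/43.
1.5¹⁸ = 387420489/262144 falls short of 89613/43 but 1.5¹⁹ ≈2216.84 reaches it, so n = 19.

19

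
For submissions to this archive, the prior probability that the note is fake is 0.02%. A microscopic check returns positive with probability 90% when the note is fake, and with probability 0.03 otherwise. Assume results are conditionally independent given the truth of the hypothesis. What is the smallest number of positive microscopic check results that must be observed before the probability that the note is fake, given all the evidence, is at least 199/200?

Prior odds = 0.0002/0.9998 = 1/4999.
Likelihood ratio of a positive result = 0.9/0.03 = 30.
Target odds: 0.995 ÷ 0.005 = 199.
Need (1/4999) × 30ⁿ ≥ 199, i.e. 30ⁿ ≥ 994801.
30⁴ = 810000 falls short of 994801 but 30⁵ = 24300000 reaches it, so n = 5.

5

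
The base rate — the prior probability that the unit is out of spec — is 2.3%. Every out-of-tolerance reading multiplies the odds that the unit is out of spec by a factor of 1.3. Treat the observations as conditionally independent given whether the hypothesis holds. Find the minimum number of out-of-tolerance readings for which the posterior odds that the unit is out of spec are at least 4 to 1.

20

Prior odds: 0.023 ÷ 0.977 = 23/977.
Likelihood ratio per out-of-tolerance reading = 1.3.
Target odds = 4.
Require 1.3ⁿ ≥ 4 ÷ (23/977) = 3908/23.
1.3¹⁹ ≈146.192 falls short of 3908/23 but 1.3²⁰ ≈190.05 reaches it, so n = 20.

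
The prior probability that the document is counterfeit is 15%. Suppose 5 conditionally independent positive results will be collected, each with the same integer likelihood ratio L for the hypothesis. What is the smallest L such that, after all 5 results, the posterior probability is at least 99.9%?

6

Prior odds = 0.15/0.85 = 3/17.
Target odds = 0.999/0.001 = 999.
Need L⁵ ≥ 999 ÷ (3/17) = 5661.
5⁵ = 3125 < 5661 ≤ 7776 = 6⁵, so L = 6.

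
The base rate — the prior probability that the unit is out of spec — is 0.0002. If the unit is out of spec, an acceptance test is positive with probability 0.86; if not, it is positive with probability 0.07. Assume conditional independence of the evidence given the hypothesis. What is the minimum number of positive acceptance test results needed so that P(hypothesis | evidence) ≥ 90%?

Prior odds: 0.0002 ÷ 0.9998 = 1/4999.
Likelihood ratio of a positive = 0.86/0.07 = 86/7.
Target odds: 0.9 ÷ 0.1 = 9.
Require (86/7)ⁿ ≥ 9 ÷ (1/4999) = 44991.
(86/7)⁴ = 54700816/2401 falls short of 44991 but (86/7)⁵ ≈279899 reaches it, so n = 5.

5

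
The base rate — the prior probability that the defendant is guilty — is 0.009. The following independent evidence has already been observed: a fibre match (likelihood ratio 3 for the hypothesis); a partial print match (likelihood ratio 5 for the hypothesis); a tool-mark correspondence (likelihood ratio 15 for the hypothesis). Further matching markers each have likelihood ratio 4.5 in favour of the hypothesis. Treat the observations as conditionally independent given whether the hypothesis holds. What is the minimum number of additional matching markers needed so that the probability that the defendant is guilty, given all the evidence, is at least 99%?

3

Prior odds = 0.009/0.991 = 9/991.
Combined Bayes factor of the evidence already in hand = 3 × 5 × 15 = 225.
Odds after that evidence = (9/991) × 225 = 2025/991.
Target odds = 0.99/0.01 = 99.
Need 4.5ⁿ ≥ 99 ÷ (2025/991) = 10901/225.
4.5² = 20.25 falls short of 10901/225 but 4.5³ = 91.125 reaches it, so n = 3.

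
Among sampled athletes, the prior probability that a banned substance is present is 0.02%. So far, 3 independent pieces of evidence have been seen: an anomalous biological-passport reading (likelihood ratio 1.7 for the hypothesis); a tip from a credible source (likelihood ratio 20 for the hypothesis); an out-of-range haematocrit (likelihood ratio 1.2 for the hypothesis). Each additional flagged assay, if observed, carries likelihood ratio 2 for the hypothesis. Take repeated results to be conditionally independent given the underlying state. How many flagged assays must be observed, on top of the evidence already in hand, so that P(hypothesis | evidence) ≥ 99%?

14

Prior odds = 0.0002/0.9998 = 1/4999.
Combined Bayes factor of the evidence already in hand = 1.7 × 20 × 1.2 = 40.8.
Odds after that evidence = (1/4999) × 40.8 = 204/24995.
Target odds = 0.99/0.01 = 99.
Need 2ⁿ ≥ 99 ÷ (204/24995) = 824835/68.
2¹³ = 8192 falls short of 824835/68 but 2¹⁴ = 16384 reaches it, so n = 14.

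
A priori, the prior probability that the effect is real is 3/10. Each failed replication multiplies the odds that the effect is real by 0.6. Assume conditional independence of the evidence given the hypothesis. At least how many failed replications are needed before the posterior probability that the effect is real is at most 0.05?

Prior odds = 0.3/0.7 = 3/7.
Likelihood ratio per failed replication = 0.6.
Target posterior odds = 0.05/0.95 = 1/19.
Require 0.6ⁿ ≤ 1/19 ÷ (3/7) = 7/57.
0.6⁴ = 0.1296 is still above 7/57 but 0.6⁵ = 0.07776 is at or below it, so n = 5.

5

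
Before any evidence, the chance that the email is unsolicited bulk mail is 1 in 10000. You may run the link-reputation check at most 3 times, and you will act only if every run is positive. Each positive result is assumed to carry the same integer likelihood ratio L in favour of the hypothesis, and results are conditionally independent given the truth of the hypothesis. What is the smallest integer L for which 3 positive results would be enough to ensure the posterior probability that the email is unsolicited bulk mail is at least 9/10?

Prior odds = 0.0001/0.9999 = 1/9999.
Target odds = 0.9/0.1 = 9.
Need L³ ≥ 9 ÷ (1/9999) = 89991.
44³ = 85184 < 89991 ≤ 91125 = 45³, so L = 45.

45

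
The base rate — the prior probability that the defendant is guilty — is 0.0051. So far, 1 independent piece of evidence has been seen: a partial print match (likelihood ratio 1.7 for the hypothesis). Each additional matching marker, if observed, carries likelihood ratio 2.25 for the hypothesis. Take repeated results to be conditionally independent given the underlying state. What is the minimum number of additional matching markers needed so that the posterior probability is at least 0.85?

8

Prior odds = 0.0051/0.9949 = 51/9949.
Bayes factor of the evidence already in hand = 1.7.
Odds after that evidence = (51/9949) × 1.7 = 867/99490.
Target odds = 0.85/0.15 = 17/3.
Need 2.25ⁿ ≥ 17/3 ÷ (867/99490) = 99490/153.
2.25⁷ = 4782969/16384 falls short of 99490/153 but 2.25⁸ = 43046721/65536 reaches it, so n = 8.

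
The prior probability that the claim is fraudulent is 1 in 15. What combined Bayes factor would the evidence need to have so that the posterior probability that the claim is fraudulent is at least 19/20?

266

Prior odds = (1/15)/(14/15) = 1/14.
Target odds = 0.95/0.05 = 19.
Required Bayes factor = 19 ÷ (1/14) = 266.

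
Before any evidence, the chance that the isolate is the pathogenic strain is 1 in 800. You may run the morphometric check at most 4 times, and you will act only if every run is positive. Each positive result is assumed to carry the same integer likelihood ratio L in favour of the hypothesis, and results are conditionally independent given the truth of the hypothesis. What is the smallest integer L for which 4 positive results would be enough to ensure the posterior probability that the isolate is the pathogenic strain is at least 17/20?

Prior odds = 0.00125/0.99875 = 1/799.
Target odds = 0.85/0.15 = 17/3.
Need L⁴ ≥ 17/3 ÷ (1/799) = 13583/3.
8⁴ = 4096 < 13583/3 ≤ 6561 = 9⁴, so L = 9.

9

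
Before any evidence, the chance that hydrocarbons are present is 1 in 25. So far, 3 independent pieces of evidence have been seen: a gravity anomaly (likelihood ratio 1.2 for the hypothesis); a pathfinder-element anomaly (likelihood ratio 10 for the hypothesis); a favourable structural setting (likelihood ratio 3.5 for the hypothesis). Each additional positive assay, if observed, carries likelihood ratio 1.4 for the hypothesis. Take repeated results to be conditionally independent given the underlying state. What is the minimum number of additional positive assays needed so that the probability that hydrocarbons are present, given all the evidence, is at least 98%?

10

Prior odds = 0.04/0.96 = 1/24.
Combined Bayes factor of the evidence already in hand = 1.2 × 10 × 3.5 = 42.
Odds after that evidence = (1/24) × 42 = 1.75.
Target odds = 0.98/0.02 = 49.
Need 1.4ⁿ ≥ 49 ÷ 1.75 = 28.
1.4⁹ = 40353607/1953125 falls short of 28 but 1.4¹⁰ = 282475249/9765625 reaches it, so n = 10.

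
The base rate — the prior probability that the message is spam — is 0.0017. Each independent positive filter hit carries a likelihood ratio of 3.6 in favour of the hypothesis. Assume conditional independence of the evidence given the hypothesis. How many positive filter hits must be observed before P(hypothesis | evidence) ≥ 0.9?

Prior odds = 0.0017/0.9983 = 17/9983.
Likelihood ratio per positive filter hit = 3.6.
Target odds: 0.9 ÷ 0.1 = 9.
Require 3.6ⁿ ≥ 9 ÷ (17/9983) = 89847/17.
3.6⁶ = 34012224/15625 falls short of 89847/17 but 3.6⁷ = 612220032/78125 reaches it, so n = 7.

7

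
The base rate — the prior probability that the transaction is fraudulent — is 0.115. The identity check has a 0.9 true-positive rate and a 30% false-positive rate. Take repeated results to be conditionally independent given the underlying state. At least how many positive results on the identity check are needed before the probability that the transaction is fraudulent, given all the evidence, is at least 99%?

7

Prior odds = 0.115/0.885 = 23/177.
Likelihood ratio of a positive result = 0.9/0.3 = 3.
Target odds: 0.99 ÷ 0.01 = 99.
Need (23/177) × 3ⁿ ≥ 99, i.e. 3ⁿ ≥ 17523/23.
3⁶ = 729 falls short of 17523/23 but 3⁷ = 2187 reaches it, so n = 7.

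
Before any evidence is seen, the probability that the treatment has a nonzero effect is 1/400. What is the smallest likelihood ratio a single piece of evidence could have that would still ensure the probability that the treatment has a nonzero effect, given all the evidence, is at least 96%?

9576

Prior odds = 0.0025/0.9975 = 1/399.
Target odds = 0.96/0.04 = 24.
Required Bayes factor = 24 ÷ (1/399) = 9576.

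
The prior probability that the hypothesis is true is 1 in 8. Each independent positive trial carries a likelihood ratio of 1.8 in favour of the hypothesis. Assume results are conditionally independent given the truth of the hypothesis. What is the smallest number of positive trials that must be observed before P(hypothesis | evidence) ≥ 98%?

10

Prior odds = 0.125/0.875 = 1/7.
Likelihood ratio per positive trial = 1.8.
Target odds: 0.98 ÷ 0.02 = 49.
Require 1.8ⁿ ≥ 49 ÷ (1/7) = 343.
1.8⁹ = 387420489/1953125 falls short of 343 but 1.8¹⁰ ≈357.047 reaches it, so n = 10.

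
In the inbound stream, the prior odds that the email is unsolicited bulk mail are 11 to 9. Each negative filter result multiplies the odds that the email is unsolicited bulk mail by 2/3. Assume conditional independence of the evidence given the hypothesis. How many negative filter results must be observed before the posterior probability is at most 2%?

11

Prior odds = 11/9.
Likelihood ratio per negative filter result = 2/3.
Target posterior odds = 0.02/0.98 = 1/49.
Need (11/9) × (2/3)ⁿ ≤ 1/49, i.e. (2/3)ⁿ ≤ 9/539.
(2/3)¹⁰ = 1024/59049 is still above 9/539 but (2/3)¹¹ = 2048/177147 is at or below it, so n = 11.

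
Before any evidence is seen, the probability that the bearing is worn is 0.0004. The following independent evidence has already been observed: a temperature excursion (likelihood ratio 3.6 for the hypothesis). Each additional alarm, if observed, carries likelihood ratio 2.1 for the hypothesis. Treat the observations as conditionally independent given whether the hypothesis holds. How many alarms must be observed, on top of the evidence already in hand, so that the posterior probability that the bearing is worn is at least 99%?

16

Prior odds = 0.0004/0.9996 = 1/2499.
Bayes factor of the evidence already in hand = 3.6.
Odds after that evidence = (1/2499) × 3.6 = 6/4165.
Target odds = 0.99/0.01 = 99.
Need 2.1ⁿ ≥ 99 ÷ (6/4165) = 68722.5.
2.1¹⁵ ≈68122.3 falls short of 68722.5 but 2.1¹⁶ ≈143057 reaches it, so n = 16.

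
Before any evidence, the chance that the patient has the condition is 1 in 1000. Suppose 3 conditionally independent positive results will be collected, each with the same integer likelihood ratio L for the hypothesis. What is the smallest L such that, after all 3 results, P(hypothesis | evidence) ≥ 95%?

Prior odds = 0.001/0.999 = 1/999.
Target odds = 0.95/0.05 = 19.
Need L³ ≥ 19 ÷ (1/999) = 18981.
26³ = 17576 < 18981 ≤ 19683 = 27³, so L = 27.

27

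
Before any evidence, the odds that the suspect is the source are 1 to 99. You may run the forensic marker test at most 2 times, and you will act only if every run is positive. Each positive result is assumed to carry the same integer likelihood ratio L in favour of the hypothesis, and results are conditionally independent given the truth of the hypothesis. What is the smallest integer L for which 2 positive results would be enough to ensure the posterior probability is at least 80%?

Prior odds = 1/99.
Target odds = 0.8/0.2 = 4.
Need L² ≥ 4 ÷ (1/99) = 396.
19² = 361 < 396 ≤ 400 = 20², so L = 20.

20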